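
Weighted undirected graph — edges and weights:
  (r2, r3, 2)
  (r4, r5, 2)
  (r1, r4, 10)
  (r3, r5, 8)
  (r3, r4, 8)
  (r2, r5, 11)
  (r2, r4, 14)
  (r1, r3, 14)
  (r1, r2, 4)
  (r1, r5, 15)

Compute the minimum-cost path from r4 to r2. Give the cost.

Comparing a few candidate routes:
r4-r5-r1-r2: 2 + 15 + 4 = 21
r4-r2: 14
r4-r5-r2: 2 + 11 = 13
r4-r5-r3-r2: 2 + 8 + 2 = 12
r4-r1-r2: 10 + 4 = 14
r4-r3-r2: 8 + 2 = 10
The minimum is 10.

10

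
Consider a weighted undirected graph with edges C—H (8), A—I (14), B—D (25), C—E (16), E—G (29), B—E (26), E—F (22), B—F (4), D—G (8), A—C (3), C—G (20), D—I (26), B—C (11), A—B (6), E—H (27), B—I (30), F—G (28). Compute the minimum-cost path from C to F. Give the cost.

Checking several routes:
C→G→F: 20 + 28 = 48
C→E→F: 16 + 22 = 38
C→A→B→F: 3 + 6 + 4 = 13
C→B→F: 11 + 4 = 15
C→E→B→F: 16 + 26 + 4 = 46
Shortest: 13.

13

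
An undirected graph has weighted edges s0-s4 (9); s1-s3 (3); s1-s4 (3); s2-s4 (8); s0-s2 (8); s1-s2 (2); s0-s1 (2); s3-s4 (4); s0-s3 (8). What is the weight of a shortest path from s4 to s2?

5

Comparing a few candidate routes:
s4 -> s3 -> s1 -> s2: 4 + 3 + 2 = 9
s4 -> s1 -> s2: 3 + 2 = 5
s4 -> s2: 8
Best route has total 5.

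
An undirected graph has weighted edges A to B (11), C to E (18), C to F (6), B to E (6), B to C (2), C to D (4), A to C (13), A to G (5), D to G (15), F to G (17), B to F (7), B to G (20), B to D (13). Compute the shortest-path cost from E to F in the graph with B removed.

24

Routes from E to F avoiding B:
E -> C -> D -> G -> F: 18 + 4 + 15 + 17 = 54
E -> C -> F: 18 + 6 = 24
E -> C -> A -> G -> F: 18 + 13 + 5 + 17 = 53
Best route has total 24.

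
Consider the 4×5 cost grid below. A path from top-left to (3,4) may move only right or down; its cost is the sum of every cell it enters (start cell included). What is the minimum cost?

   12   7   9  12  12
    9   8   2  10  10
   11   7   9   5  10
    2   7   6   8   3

Take (0,0) -> (0,1) -> (1,1) -> (1,2) -> (2,2) -> (2,3) -> (3,3) -> (3,4) for a total of 12 + 7 + 8 + 2 + 9 + 5 + 8 + 3 = 54.
(Top row then right column would cost 75.)

54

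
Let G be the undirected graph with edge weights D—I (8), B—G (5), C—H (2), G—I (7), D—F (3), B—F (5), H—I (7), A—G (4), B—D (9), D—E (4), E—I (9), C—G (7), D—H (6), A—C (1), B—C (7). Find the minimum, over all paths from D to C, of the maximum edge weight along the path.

5

Checking several routes:
D → H → I → G → A → C: max(6, 7, 7, 4, 1) = 7
D → F → B → G → A → C: max(3, 5, 5, 4, 1) = 5
D → H → I → G → C: max(6, 7, 7, 7) = 7
D → H → C: max(6, 2) = 6
Best route has worst link 5.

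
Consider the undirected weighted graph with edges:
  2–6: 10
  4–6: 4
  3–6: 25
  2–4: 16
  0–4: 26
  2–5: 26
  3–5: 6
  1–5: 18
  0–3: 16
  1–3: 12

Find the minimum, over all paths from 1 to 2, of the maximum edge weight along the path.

Some routes from 1 to 2:
1 → 3 → 0 → 4 → 2: max(12, 16, 26, 16) = 26
1 → 3 → 6 → 2: max(12, 25, 10) = 25
1 → 5 → 3 → 6 → 2: max(18, 6, 25, 10) = 25
1 → 3 → 6 → 4 → 2: max(12, 25, 4, 16) = 25
1 → 5 → 3 → 6 → 4 → 2: max(18, 6, 25, 4, 16) = 25
1 → 3 → 0 → 4 → 6 → 2: max(12, 16, 26, 4, 10) = 26
The minimum achievable maximum is 25.

25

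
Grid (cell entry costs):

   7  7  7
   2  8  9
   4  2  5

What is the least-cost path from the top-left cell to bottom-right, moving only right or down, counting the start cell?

Path [0,0] [1,0] [2,0] [2,1] [2,2]: 7 + 2 + 4 + 2 + 5 = 20.
(Top row then right column would cost 35.)

20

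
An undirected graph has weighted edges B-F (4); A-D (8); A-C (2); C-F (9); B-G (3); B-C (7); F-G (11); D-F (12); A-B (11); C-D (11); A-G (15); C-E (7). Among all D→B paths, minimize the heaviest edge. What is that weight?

8

Some routes from D to B:
D→A→C→F→B: max(8, 2, 9, 4) = 9
D→A→C→B: max(8, 2, 7) = 8
D→C→A→B: max(11, 2, 11) = 11
Best route has worst link 8.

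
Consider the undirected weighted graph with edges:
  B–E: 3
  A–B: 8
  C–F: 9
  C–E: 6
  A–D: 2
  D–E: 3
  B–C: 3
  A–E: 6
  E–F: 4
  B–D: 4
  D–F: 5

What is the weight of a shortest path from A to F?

7

Comparing a few candidate routes:
A→E→D→F: 6 + 3 + 5 = 14
A→D→E→F: 2 + 3 + 4 = 9
A→E→F: 6 + 4 = 10
A→D→F: 2 + 5 = 7
A→D→B→E→F: 2 + 4 + 3 + 4 = 13
Shortest: 7.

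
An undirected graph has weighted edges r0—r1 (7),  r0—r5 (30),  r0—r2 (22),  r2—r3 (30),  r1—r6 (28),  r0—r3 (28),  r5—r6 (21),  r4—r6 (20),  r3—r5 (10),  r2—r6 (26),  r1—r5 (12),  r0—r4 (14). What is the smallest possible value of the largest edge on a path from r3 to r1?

Checking several routes:
r3 -> r5 -> r6 -> r4 -> r0 -> r1: max(10, 21, 20, 14, 7) = 21
r3 -> r5 -> r6 -> r2 -> r0 -> r1: max(10, 21, 26, 22, 7) = 26
r3 -> r5 -> r1: max(10, 12) = 12
r3 -> r0 -> r2 -> r6 -> r1: max(28, 22, 26, 28) = 28
r3 -> r0 -> r1: max(28, 7) = 28
r3 -> r0 -> r2 -> r6 -> r5 -> r1: max(28, 22, 26, 21, 12) = 28
The minimum achievable maximum is 12.

12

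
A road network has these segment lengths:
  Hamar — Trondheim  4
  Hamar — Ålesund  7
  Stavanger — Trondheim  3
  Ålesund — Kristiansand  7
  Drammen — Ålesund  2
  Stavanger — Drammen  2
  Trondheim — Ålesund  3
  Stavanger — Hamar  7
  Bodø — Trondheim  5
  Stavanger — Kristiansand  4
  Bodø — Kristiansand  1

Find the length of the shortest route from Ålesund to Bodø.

A few of the Ålesund→Bodø routes:
Ålesund -> Kristiansand -> Bodø: 7 + 1 = 8
Ålesund -> Trondheim -> Bodø: 3 + 5 = 8
Ålesund -> Trondheim -> Stavanger -> Kristiansand -> Bodø: 3 + 3 + 4 + 1 = 11
Ålesund -> Drammen -> Stavanger -> Kristiansand -> Bodø: 2 + 2 + 4 + 1 = 9
The minimum is 8.

8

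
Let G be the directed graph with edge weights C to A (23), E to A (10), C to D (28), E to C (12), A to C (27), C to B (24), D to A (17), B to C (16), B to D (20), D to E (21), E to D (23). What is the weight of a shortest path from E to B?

36

Paths from E to B:
E → A → C → B: 10 + 27 + 24 = 61
E → C → B: 12 + 24 = 36
E → D → A → C → B: 23 + 17 + 27 + 24 = 91
The minimum is 36.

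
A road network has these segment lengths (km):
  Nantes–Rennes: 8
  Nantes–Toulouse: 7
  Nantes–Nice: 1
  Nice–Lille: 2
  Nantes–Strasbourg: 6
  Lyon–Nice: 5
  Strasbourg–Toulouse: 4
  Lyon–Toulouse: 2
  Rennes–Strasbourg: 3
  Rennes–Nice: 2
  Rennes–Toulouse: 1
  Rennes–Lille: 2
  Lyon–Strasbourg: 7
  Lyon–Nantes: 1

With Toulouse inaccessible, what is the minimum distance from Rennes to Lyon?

4

Comparing a few candidate routes:
Rennes-Nice-Lyon: 2 + 5 = 7
Rennes-Lille-Nice-Nantes-Lyon: 2 + 2 + 1 + 1 = 6
Rennes-Nice-Nantes-Lyon: 2 + 1 + 1 = 4
The minimum is 4 km.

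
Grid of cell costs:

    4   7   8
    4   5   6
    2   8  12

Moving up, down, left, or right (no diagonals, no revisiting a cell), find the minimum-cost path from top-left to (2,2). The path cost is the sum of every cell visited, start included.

One optimal route is (0,0) → (1,0) → (2,0) → (2,1) → (2,2).
Its cost is 4 + 4 + 2 + 8 + 12 = 30.

30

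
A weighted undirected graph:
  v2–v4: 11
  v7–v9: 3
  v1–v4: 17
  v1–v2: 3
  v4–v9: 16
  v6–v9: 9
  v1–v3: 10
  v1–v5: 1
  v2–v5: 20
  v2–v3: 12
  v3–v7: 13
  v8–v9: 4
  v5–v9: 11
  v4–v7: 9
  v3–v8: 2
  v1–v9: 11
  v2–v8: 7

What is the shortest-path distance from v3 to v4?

18

Comparing a few candidate routes:
v3 → v8 → v2 → v4: 2 + 7 + 11 = 20
v3 → v2 → v4: 12 + 11 = 23
v3 → v8 → v9 → v4: 2 + 4 + 16 = 22
v3 → v7 → v4: 13 + 9 = 22
v3 → v8 → v9 → v7 → v4: 2 + 4 + 3 + 9 = 18
Best route has total 18.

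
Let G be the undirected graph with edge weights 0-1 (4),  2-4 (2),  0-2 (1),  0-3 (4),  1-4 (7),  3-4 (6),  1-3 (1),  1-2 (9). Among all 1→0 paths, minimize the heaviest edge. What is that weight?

4

Some routes from 1 to 0:
1 → 0: max(4) = 4
1 → 3 → 4 → 2 → 0: max(1, 6, 2, 1) = 6
1 → 3 → 0: max(1, 4) = 4
Smallest bottleneck: 4.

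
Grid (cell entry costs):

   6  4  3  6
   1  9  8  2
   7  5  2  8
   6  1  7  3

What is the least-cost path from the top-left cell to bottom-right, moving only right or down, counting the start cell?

30

Best path: [0,0] -> [1,0] -> [2,0] -> [2,1] -> [3,1] -> [3,2] -> [3,3]
Cost: 6 + 1 + 7 + 5 + 1 + 7 + 3 = 30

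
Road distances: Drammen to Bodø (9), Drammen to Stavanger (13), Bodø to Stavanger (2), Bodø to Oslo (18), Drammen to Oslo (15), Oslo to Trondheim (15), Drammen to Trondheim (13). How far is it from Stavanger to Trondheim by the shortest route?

24

Checking several routes:
Stavanger -> Drammen -> Trondheim: 13 + 13 = 26
Stavanger -> Bodø -> Drammen -> Trondheim: 2 + 9 + 13 = 24
Stavanger -> Bodø -> Oslo -> Trondheim: 2 + 18 + 15 = 35
Shortest: 24.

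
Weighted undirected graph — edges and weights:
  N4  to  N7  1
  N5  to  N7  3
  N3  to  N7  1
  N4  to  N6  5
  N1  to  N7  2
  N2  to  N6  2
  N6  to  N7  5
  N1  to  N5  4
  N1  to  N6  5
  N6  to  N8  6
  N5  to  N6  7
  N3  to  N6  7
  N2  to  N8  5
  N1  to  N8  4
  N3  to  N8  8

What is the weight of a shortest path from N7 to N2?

Comparing a few candidate routes:
N7→N3→N6→N2: 1 + 7 + 2 = 10
N7→N1→N6→N2: 2 + 5 + 2 = 9
N7→N1→N8→N2: 2 + 4 + 5 = 11
N7→N4→N6→N2: 1 + 5 + 2 = 8
N7→N6→N2: 5 + 2 = 7
Shortest: 7.

7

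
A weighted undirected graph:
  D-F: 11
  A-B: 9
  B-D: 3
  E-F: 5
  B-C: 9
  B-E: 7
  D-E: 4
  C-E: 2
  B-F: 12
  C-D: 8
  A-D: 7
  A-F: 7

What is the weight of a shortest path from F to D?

Comparing a few candidate routes:
F-E-D: 5 + 4 = 9
F-D: 11
F-A-D: 7 + 7 = 14
Shortest: 9.

9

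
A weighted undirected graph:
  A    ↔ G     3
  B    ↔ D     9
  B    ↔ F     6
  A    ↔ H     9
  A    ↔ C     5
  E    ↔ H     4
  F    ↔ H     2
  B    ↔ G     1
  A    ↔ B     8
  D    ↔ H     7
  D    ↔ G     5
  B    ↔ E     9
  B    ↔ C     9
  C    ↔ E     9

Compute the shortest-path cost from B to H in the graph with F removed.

Some routes from B to H avoiding F:
B → G → A → H: 1 + 3 + 9 = 13
B → G → D → H: 1 + 5 + 7 = 13
B → E → H: 9 + 4 = 13
The minimum is 13.

13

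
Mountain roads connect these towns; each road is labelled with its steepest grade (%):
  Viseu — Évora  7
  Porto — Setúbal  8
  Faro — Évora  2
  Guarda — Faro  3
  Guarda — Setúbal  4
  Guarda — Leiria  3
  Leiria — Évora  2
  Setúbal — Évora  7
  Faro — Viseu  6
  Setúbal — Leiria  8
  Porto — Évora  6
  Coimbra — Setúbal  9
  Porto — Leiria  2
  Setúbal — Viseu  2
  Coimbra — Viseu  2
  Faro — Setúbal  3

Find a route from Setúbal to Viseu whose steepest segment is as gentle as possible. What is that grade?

Some routes from Setúbal to Viseu:
Setúbal-Faro-Viseu: max(3, 6) = 6
Setúbal-Guarda-Leiria-Évora-Faro-Viseu: max(4, 3, 2, 2, 6) = 6
Setúbal-Viseu: max(2) = 2
Setúbal-Guarda-Faro-Viseu: max(4, 3, 6) = 6
Smallest bottleneck: 2%.

2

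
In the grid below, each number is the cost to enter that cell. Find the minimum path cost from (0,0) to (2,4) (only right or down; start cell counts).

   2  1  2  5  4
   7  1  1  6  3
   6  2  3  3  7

18

Cheapest: [0,0] -> [0,1] -> [1,1] -> [1,2] -> [2,2] -> [2,3] -> [2,4]
  2 + 1 + 1 + 1 + 3 + 3 + 7 = 18
For comparison, the top-then-right route costs 24.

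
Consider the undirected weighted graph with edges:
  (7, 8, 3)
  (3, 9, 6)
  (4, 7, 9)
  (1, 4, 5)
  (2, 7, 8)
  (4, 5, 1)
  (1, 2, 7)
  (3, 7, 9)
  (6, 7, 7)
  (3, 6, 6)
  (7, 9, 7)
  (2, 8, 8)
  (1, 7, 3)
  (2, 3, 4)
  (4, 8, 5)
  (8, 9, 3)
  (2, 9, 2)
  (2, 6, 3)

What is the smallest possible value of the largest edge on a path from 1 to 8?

A few of the 1→8 routes:
1 - 2 - 3 - 9 - 8: max(7, 4, 6, 3) = 7
1 - 7 - 8: max(3, 3) = 3
1 - 2 - 3 - 6 - 7 - 9 - 8: max(7, 4, 6, 7, 7, 3) = 7
1 - 4 - 8: max(5, 5) = 5
1 - 2 - 3 - 9 - 7 - 8: max(7, 4, 6, 7, 3) = 7
Smallest bottleneck: 3.

3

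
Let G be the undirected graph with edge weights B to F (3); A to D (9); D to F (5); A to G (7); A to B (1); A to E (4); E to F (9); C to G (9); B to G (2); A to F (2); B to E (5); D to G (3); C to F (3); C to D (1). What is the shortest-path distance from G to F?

A few of the G→F routes:
G-B-A-F: 2 + 1 + 2 = 5
G-D-C-F: 3 + 1 + 3 = 7
G-B-F: 2 + 3 = 5
The minimum is 5.

5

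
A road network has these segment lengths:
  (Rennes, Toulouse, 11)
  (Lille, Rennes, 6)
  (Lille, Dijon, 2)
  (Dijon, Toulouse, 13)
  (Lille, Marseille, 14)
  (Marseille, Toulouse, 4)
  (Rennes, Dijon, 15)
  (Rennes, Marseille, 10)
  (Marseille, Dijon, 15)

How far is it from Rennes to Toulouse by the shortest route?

11

Comparing a few candidate routes:
Rennes → Toulouse: 11
Rennes → Marseille → Toulouse: 10 + 4 = 14
Rennes → Lille → Dijon → Marseille → Toulouse: 6 + 2 + 15 + 4 = 27
Rennes → Lille → Marseille → Toulouse: 6 + 14 + 4 = 24
Rennes → Dijon → Toulouse: 15 + 13 = 28
Rennes → Lille → Dijon → Toulouse: 6 + 2 + 13 = 21
The minimum is 11.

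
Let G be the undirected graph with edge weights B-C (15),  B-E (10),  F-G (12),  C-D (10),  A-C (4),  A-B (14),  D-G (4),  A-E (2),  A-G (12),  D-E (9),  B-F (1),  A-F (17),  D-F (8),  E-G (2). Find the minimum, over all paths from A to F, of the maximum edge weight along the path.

A few of the A→F routes:
A → E → D → F: max(2, 9, 8) = 9
A → C → D → F: max(4, 10, 8) = 10
A → E → B → F: max(2, 10, 1) = 10
A → C → D → E → B → F: max(4, 10, 9, 10, 1) = 10
A → E → G → D → F: max(2, 2, 4, 8) = 8
Smallest bottleneck: 8.

8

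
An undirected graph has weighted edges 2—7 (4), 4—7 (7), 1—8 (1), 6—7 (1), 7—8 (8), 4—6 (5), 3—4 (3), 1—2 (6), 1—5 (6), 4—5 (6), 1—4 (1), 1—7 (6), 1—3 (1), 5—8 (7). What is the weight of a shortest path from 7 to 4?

6

Checking several routes:
7 → 6 → 4: 1 + 5 = 6
7 → 4: 7
7 → 1 → 3 → 4: 6 + 1 + 3 = 10
7 → 1 → 4: 6 + 1 = 7
7 → 8 → 1 → 4: 8 + 1 + 1 = 10
The minimum is 6.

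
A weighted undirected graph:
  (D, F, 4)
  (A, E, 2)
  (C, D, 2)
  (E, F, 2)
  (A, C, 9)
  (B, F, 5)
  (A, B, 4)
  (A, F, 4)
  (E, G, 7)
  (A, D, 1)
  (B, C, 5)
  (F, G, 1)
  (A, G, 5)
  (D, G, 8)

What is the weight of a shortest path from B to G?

Some routes from B to G:
B -> A -> D -> F -> G: 4 + 1 + 4 + 1 = 10
B -> C -> D -> F -> G: 5 + 2 + 4 + 1 = 12
B -> A -> E -> F -> G: 4 + 2 + 2 + 1 = 9
B -> F -> G: 5 + 1 = 6
B -> A -> F -> G: 4 + 4 + 1 = 9
B -> A -> G: 4 + 5 = 9
Best route has total 6.

6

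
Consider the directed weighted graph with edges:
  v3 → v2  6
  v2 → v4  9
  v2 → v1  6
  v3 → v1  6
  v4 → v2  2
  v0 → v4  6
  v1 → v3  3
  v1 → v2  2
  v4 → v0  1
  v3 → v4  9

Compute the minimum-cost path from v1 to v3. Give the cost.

3

Candidate routes:
v1 → v3: 3
Best route has total 3.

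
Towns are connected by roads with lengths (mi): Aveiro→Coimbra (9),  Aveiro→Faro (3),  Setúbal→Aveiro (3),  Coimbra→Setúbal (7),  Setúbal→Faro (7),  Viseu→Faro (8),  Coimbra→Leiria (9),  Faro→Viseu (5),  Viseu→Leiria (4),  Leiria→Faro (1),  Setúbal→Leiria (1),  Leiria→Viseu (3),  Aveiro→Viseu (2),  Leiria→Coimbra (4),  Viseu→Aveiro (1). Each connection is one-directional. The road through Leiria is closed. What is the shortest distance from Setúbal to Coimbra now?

Candidate routes:
Setúbal -> Aveiro -> Coimbra: 3 + 9 = 12
Setúbal -> Faro -> Viseu -> Aveiro -> Coimbra: 7 + 5 + 1 + 9 = 22
Shortest: 12 mi.

12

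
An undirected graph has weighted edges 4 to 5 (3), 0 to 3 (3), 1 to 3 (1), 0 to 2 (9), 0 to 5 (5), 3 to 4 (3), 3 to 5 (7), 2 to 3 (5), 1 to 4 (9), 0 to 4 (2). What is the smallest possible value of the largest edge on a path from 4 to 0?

Checking several routes:
4→0: max(2) = 2
4→5→0: max(3, 5) = 5
4→3→0: max(3, 3) = 3
The minimum achievable maximum is 2.

2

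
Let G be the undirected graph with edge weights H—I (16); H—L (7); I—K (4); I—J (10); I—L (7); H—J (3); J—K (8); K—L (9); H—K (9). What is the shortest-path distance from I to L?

7

Some routes from I to L:
I→K→H→L: 4 + 9 + 7 = 20
I→K→L: 4 + 9 = 13
I→L: 7
I→J→H→L: 10 + 3 + 7 = 20
The minimum is 7.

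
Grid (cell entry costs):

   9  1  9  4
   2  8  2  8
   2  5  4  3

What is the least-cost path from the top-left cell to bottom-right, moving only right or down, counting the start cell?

Path (0,0) -> (1,0) -> (2,0) -> (2,1) -> (2,2) -> (2,3): 9 + 2 + 2 + 5 + 4 + 3 = 25.

25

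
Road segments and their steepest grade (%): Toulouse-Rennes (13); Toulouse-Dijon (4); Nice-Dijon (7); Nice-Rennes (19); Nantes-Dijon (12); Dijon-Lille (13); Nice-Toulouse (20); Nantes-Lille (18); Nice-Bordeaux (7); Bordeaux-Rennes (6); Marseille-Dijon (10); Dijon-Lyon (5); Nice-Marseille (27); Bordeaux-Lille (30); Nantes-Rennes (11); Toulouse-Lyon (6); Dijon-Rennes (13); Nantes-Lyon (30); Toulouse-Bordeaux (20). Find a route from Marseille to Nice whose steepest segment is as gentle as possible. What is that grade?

Comparing a few candidate routes:
Marseille → Dijon → Lille → Nantes → Rennes → Bordeaux → Nice: max(10, 13, 18, 11, 6, 7) = 18
Marseille → Dijon → Nantes → Rennes → Bordeaux → Nice: max(10, 12, 11, 6, 7) = 12
Marseille → Dijon → Rennes → Bordeaux → Nice: max(10, 13, 6, 7) = 13
Marseille → Dijon → Toulouse → Rennes → Bordeaux → Nice: max(10, 4, 13, 6, 7) = 13
Marseille → Dijon → Lyon → Toulouse → Rennes → Bordeaux → Nice: max(10, 5, 6, 13, 6, 7) = 13
Marseille → Dijon → Nice: max(10, 7) = 10
The minimum achievable maximum is 10%.

10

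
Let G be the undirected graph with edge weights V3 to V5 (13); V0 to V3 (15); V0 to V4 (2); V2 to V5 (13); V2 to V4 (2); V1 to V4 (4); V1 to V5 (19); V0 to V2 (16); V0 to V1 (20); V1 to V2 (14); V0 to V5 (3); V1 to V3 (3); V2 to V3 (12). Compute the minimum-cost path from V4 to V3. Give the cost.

Some routes from V4 to V3:
V4-V2-V3: 2 + 12 = 14
V4-V0-V3: 2 + 15 = 17
V4-V1-V3: 4 + 3 = 7
Shortest: 7.

7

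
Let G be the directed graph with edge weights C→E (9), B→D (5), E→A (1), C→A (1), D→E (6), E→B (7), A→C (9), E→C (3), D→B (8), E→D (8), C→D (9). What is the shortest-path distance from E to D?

8

Routes from E to D:
E -> B -> D: 7 + 5 = 12
E -> C -> D: 3 + 9 = 12
E -> D: 8
E -> A -> C -> D: 1 + 9 + 9 = 19
Best route has total 8.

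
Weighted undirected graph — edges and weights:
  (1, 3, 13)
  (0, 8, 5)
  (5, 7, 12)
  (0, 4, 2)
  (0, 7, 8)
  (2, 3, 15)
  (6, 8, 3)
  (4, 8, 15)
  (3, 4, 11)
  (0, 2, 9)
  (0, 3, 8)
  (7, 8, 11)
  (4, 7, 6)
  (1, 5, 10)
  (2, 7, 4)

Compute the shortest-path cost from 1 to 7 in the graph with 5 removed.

29

Some routes from 1 to 7 avoiding 5:
1 → 3 → 4 → 7: 13 + 11 + 6 = 30
1 → 3 → 0 → 7: 13 + 8 + 8 = 29
1 → 3 → 0 → 4 → 7: 13 + 8 + 2 + 6 = 29
Best route has total 29.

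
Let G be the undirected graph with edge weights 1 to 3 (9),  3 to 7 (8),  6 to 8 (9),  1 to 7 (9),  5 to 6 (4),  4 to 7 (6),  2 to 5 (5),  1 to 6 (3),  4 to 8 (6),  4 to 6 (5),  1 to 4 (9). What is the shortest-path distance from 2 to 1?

12

Checking several routes:
2-5-6-4-1: 5 + 4 + 5 + 9 = 23
2-5-6-4-7-3-1: 5 + 4 + 5 + 6 + 8 + 9 = 37
2-5-6-8-4-1: 5 + 4 + 9 + 6 + 9 = 33
2-5-6-4-7-1: 5 + 4 + 5 + 6 + 9 = 29
2-5-6-1: 5 + 4 + 3 = 12
Shortest: 12.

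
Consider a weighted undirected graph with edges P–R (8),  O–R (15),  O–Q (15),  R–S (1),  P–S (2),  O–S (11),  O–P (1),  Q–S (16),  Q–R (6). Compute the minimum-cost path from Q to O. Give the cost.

Some routes from Q to O:
Q -> R -> P -> O: 6 + 8 + 1 = 15
Q -> O: 15
Q -> R -> S -> P -> O: 6 + 1 + 2 + 1 = 10
Best route has total 10.

10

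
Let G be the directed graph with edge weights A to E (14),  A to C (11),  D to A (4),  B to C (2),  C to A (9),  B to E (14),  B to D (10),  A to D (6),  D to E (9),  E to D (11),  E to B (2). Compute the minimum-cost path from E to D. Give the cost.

11

Routes from E to D:
E - B - D: 2 + 10 = 12
E - D: 11
E - B - C - A - D: 2 + 2 + 9 + 6 = 19
Best route has total 11.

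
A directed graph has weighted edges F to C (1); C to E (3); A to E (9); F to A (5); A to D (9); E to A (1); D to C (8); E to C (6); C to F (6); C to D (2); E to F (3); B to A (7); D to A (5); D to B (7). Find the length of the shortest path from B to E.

16

Routes from B to E:
B-A-D-C-E: 7 + 9 + 8 + 3 = 27
B-A-E: 7 + 9 = 16
Best route has total 16.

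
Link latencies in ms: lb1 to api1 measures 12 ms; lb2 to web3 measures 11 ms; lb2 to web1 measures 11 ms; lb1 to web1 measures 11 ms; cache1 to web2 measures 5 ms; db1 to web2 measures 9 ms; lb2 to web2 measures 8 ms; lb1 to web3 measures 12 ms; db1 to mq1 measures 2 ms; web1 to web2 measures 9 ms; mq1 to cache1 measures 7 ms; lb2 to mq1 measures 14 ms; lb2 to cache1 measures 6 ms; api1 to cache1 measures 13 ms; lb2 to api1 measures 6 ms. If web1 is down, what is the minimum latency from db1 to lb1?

33

Checking several routes:
db1→mq1→cache1→lb2→web3→lb1: 2 + 7 + 6 + 11 + 12 = 38
db1→web2→cache1→lb2→api1→lb1: 9 + 5 + 6 + 6 + 12 = 38
db1→mq1→cache1→api1→lb1: 2 + 7 + 13 + 12 = 34
db1→mq1→cache1→lb2→api1→lb1: 2 + 7 + 6 + 6 + 12 = 33
db1→mq1→lb2→api1→lb1: 2 + 14 + 6 + 12 = 34
db1→web2→lb2→api1→lb1: 9 + 8 + 6 + 12 = 35
Shortest: 33 ms.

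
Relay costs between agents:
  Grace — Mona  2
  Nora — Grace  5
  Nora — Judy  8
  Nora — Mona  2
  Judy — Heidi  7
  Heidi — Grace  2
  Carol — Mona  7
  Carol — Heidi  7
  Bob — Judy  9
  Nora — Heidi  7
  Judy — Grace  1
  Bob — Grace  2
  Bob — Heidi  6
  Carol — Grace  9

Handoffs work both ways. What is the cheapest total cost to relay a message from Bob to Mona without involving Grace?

15

A few of the Bob→Mona routes:
Bob → Heidi → Carol → Mona: 6 + 7 + 7 = 20
Bob → Judy → Heidi → Nora → Mona: 9 + 7 + 7 + 2 = 25
Bob → Judy → Heidi → Carol → Mona: 9 + 7 + 7 + 7 = 30
Bob → Judy → Nora → Mona: 9 + 8 + 2 = 19
Bob → Heidi → Judy → Nora → Mona: 6 + 7 + 8 + 2 = 23
Bob → Heidi → Nora → Mona: 6 + 7 + 2 = 15
Best route has total 15.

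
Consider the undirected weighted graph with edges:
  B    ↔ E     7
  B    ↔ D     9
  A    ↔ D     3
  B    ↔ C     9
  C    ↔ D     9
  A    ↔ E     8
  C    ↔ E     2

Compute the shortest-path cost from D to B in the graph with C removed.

9

Candidate routes:
D→A→E→B: 3 + 8 + 7 = 18
D→B: 9
Shortest: 9.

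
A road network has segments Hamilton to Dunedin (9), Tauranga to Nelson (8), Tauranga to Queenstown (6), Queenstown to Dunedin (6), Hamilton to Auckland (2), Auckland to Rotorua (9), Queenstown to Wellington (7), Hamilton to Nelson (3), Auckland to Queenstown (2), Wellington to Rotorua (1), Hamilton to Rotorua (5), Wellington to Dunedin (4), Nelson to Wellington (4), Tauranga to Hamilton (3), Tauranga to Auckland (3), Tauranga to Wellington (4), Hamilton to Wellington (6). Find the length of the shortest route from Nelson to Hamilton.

Comparing a few candidate routes:
Nelson-Hamilton: 3
Nelson-Wellington-Tauranga-Hamilton: 4 + 4 + 3 = 11
Nelson-Wellington-Hamilton: 4 + 6 = 10
Nelson-Wellington-Rotorua-Hamilton: 4 + 1 + 5 = 10
Nelson-Tauranga-Hamilton: 8 + 3 = 11
The minimum is 3 mi.

3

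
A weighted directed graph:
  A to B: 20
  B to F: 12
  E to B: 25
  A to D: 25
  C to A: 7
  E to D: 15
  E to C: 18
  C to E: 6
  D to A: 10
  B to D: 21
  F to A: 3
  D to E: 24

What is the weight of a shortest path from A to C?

Routes from A to C:
A→D→E→C: 25 + 24 + 18 = 67
A→B→D→E→C: 20 + 21 + 24 + 18 = 83
Shortest: 67.

67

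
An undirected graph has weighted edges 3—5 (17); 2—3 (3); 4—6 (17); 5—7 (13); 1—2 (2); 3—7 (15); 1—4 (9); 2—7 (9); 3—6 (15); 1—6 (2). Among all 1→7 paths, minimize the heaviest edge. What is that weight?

Checking several routes:
1 -> 6 -> 3 -> 2 -> 7: max(2, 15, 3, 9) = 15
1 -> 2 -> 3 -> 5 -> 7: max(2, 3, 17, 13) = 17
1 -> 2 -> 7: max(2, 9) = 9
1 -> 2 -> 3 -> 7: max(2, 3, 15) = 15
1 -> 6 -> 3 -> 7: max(2, 15, 15) = 15
Best route has worst link 9.

9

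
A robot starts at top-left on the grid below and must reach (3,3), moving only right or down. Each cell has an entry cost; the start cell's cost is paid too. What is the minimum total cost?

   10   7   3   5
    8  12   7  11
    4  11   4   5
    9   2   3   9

Best path: [0,0] → [0,1] → [0,2] → [1,2] → [2,2] → [3,2] → [3,3]
Cost: 10 + 7 + 3 + 7 + 4 + 3 + 9 = 43

43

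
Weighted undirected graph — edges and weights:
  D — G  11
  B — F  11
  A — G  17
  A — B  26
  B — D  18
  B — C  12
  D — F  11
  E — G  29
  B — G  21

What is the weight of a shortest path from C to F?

23

Comparing a few candidate routes:
C-B-D-F: 12 + 18 + 11 = 41
C-B-F: 12 + 11 = 23
C-B-G-D-F: 12 + 21 + 11 + 11 = 55
Shortest: 23.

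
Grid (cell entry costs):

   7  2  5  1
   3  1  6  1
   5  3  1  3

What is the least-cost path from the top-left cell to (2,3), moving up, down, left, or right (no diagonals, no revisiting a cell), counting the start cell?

17

Best path: [0,0]→[0,1]→[1,1]→[2,1]→[2,2]→[2,3]
Cost: 7 + 2 + 1 + 3 + 1 + 3 = 17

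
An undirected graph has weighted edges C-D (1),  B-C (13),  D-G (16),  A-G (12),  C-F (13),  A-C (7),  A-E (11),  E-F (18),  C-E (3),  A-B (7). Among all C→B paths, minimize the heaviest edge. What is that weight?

7

Some routes from C to B:
C → A → B: max(7, 7) = 7
C → B: max(13) = 13
C → E → A → B: max(3, 11, 7) = 11
Best route has worst link 7.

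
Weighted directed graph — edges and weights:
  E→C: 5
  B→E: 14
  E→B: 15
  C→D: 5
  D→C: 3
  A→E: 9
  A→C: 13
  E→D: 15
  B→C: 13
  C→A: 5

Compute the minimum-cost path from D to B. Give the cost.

Candidate routes:
D -> C -> A -> E -> B: 3 + 5 + 9 + 15 = 32
Best route has total 32.

32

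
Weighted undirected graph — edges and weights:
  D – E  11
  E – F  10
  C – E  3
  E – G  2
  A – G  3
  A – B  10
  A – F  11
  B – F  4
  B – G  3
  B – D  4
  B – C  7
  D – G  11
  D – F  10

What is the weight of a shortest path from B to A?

6

Checking several routes:
B -> F -> A: 4 + 11 = 15
B -> C -> E -> G -> A: 7 + 3 + 2 + 3 = 15
B -> G -> A: 3 + 3 = 6
B -> A: 10
B -> D -> G -> A: 4 + 11 + 3 = 18
Shortest: 6.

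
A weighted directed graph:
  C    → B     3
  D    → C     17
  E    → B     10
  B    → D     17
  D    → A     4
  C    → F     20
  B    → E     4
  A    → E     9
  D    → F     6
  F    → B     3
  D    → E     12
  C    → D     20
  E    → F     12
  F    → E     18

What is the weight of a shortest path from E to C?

44

Paths from E to C:
E - F - B - D - C: 12 + 3 + 17 + 17 = 49
E - B - D - C: 10 + 17 + 17 = 44
The minimum is 44.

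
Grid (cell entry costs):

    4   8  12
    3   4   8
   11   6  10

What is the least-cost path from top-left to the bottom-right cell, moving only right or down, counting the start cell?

27

One optimal route is r0c0→r1c0→r1c1→r2c1→r2c2.
Its cost is 4 + 3 + 4 + 6 + 10 = 27.
For comparison, the top-then-right route costs 42.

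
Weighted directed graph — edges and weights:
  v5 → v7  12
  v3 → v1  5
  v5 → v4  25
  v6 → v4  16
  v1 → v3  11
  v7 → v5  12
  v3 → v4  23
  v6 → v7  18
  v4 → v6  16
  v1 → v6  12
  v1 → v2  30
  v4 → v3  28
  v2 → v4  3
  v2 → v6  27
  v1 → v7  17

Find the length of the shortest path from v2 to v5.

49

Some routes from v2 to v5:
v2 - v6 - v7 - v5: 27 + 18 + 12 = 57
v2 - v4 - v3 - v1 - v7 - v5: 3 + 28 + 5 + 17 + 12 = 65
v2 - v4 - v6 - v7 - v5: 3 + 16 + 18 + 12 = 49
v2 - v4 - v3 - v1 - v6 - v7 - v5: 3 + 28 + 5 + 12 + 18 + 12 = 78
Shortest: 49.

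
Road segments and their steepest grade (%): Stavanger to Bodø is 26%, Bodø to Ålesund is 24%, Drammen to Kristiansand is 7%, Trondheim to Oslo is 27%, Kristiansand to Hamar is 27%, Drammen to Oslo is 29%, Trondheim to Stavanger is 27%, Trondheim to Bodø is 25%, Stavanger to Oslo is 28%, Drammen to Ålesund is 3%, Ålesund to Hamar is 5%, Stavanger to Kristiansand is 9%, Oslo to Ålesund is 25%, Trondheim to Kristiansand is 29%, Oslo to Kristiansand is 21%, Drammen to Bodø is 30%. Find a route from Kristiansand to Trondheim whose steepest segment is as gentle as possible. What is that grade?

Comparing a few candidate routes:
Kristiansand-Stavanger-Bodø-Trondheim: max(9, 26, 25) = 26
Kristiansand-Hamar-Ålesund-Bodø-Stavanger-Trondheim: max(27, 5, 24, 26, 27) = 27
Kristiansand-Drammen-Ålesund-Bodø-Trondheim: max(7, 3, 24, 25) = 25
Kristiansand-Oslo-Ålesund-Bodø-Trondheim: max(21, 25, 24, 25) = 25
Smallest bottleneck: 25%.

25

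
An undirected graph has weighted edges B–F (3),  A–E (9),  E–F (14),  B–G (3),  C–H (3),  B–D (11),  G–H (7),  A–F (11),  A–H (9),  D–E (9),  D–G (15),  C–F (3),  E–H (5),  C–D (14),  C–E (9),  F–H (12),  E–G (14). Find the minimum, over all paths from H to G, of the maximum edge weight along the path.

A few of the H→G routes:
H - G: max(7) = 7
H - E - C - F - B - G: max(5, 9, 3, 3, 3) = 9
H - A - E - C - F - B - G: max(9, 9, 9, 3, 3, 3) = 9
H - C - F - B - G: max(3, 3, 3, 3) = 3
Best route has worst link 3.

3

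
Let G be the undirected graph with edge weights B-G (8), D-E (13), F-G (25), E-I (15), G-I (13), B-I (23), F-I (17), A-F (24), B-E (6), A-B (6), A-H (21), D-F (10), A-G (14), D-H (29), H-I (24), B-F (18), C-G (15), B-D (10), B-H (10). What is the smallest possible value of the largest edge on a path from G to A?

8

Comparing a few candidate routes:
G-A: max(14) = 14
G-I-E-D-B-A: max(13, 15, 13, 10, 6) = 15
G-I-E-B-A: max(13, 15, 6, 6) = 15
G-B-A: max(8, 6) = 8
The minimum achievable maximum is 8.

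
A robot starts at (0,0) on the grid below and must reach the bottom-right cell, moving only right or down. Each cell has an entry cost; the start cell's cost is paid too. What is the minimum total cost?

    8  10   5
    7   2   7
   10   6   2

25

One optimal route is (0,0)→(1,0)→(1,1)→(2,1)→(2,2).
Its cost is 8 + 7 + 2 + 6 + 2 = 25.
For comparison, the top-then-right route costs 32.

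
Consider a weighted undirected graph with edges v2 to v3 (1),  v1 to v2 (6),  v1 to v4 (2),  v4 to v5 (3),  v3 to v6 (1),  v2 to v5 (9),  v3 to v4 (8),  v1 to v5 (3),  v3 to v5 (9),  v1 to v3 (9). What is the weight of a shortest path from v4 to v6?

Checking several routes:
v4 -> v1 -> v2 -> v3 -> v6: 2 + 6 + 1 + 1 = 10
v4 -> v1 -> v3 -> v6: 2 + 9 + 1 = 12
v4 -> v3 -> v6: 8 + 1 = 9
The minimum is 9.

9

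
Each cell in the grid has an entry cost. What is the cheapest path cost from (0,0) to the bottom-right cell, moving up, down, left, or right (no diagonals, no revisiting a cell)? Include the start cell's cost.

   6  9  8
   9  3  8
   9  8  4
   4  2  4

32

Path r0c0→r0c1→r1c1→r2c1→r3c1→r3c2: 6 + 9 + 3 + 8 + 2 + 4 = 32.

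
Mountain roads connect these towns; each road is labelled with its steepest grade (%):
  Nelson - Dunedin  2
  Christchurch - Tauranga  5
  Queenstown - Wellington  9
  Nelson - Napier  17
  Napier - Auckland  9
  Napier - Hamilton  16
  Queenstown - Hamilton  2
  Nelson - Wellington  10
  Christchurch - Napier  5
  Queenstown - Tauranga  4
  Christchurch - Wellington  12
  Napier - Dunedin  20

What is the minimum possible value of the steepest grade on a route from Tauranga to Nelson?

10

Checking several routes:
Tauranga - Queenstown - Wellington - Nelson: max(4, 9, 10) = 10
Tauranga - Christchurch - Wellington - Nelson: max(5, 12, 10) = 12
Tauranga - Queenstown - Hamilton - Napier - Christchurch - Wellington - Nelson: max(4, 2, 16, 5, 12, 10) = 16
Tauranga - Queenstown - Hamilton - Napier - Nelson: max(4, 2, 16, 17) = 17
Tauranga - Christchurch - Napier - Hamilton - Queenstown - Wellington - Nelson: max(5, 5, 16, 2, 9, 10) = 16
Smallest bottleneck: 10%.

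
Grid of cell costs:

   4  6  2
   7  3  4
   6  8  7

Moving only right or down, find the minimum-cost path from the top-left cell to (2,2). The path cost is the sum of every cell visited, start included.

23

Path (0,0) (0,1) (0,2) (1,2) (2,2): 4 + 6 + 2 + 4 + 7 = 23.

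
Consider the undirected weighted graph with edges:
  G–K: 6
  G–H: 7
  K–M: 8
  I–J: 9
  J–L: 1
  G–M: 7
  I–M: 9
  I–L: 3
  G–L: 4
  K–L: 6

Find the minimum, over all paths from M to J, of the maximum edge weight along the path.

Comparing a few candidate routes:
M - G - K - L - J: max(7, 6, 6, 1) = 7
M - G - L - J: max(7, 4, 1) = 7
M - K - L - J: max(8, 6, 1) = 8
Smallest bottleneck: 7.

7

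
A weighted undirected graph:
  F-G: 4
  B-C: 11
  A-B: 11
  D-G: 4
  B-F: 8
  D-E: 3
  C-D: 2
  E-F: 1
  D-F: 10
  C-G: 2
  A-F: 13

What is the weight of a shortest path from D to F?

4

Some routes from D to F:
D→E→F: 3 + 1 = 4
D→F: 10
D→G→F: 4 + 4 = 8
D→C→G→F: 2 + 2 + 4 = 8
D→C→B→F: 2 + 11 + 8 = 21
D→G→C→B→F: 4 + 2 + 11 + 8 = 25
Best route has total 4.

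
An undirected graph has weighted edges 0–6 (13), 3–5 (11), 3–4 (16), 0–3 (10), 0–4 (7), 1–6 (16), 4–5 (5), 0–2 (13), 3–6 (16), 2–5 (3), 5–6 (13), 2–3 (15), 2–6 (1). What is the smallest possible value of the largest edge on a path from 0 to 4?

7

A few of the 0→4 routes:
0-4: max(7) = 7
0-3-5-4: max(10, 11, 5) = 11
0-2-6-5-4: max(13, 1, 13, 5) = 13
0-6-2-5-4: max(13, 1, 3, 5) = 13
0-2-5-4: max(13, 3, 5) = 13
Best route has worst link 7.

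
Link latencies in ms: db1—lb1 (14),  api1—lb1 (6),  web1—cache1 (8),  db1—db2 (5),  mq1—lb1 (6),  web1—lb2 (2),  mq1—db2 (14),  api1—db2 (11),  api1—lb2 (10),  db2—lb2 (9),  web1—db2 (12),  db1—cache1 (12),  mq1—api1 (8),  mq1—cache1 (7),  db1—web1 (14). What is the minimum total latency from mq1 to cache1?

Checking several routes:
mq1 → db2 → db1 → cache1: 14 + 5 + 12 = 31
mq1 → api1 → lb2 → web1 → cache1: 8 + 10 + 2 + 8 = 28
mq1 → cache1: 7
Best route has total 7 ms.

7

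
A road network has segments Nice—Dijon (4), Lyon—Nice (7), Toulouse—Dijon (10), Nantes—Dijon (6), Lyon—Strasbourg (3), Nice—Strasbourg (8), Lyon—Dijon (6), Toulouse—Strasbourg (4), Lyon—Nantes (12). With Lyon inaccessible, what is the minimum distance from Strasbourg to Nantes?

18

Candidate routes:
Strasbourg-Toulouse-Dijon-Nantes: 4 + 10 + 6 = 20
Strasbourg-Nice-Dijon-Nantes: 8 + 4 + 6 = 18
The minimum is 18.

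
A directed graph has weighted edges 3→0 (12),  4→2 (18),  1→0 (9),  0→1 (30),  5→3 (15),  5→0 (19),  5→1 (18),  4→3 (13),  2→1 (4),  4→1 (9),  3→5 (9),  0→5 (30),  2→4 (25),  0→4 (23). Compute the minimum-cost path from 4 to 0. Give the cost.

Paths from 4 to 0:
4-3-5-0: 13 + 9 + 19 = 41
4-2-1-0: 18 + 4 + 9 = 31
4-3-5-1-0: 13 + 9 + 18 + 9 = 49
4-3-0: 13 + 12 = 25
4-1-0: 9 + 9 = 18
The minimum is 18.

18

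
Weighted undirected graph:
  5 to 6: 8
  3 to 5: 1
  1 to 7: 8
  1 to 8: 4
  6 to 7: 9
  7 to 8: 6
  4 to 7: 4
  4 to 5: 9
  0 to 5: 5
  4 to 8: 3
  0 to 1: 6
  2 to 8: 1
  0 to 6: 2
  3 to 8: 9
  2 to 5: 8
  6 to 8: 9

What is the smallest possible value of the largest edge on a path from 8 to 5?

6

A few of the 8→5 routes:
8→4→7→1→0→5: max(3, 4, 8, 6, 5) = 8
8→1→0→5: max(4, 6, 5) = 6
8→4→7→1→0→6→5: max(3, 4, 8, 6, 2, 8) = 8
Best route has worst link 6.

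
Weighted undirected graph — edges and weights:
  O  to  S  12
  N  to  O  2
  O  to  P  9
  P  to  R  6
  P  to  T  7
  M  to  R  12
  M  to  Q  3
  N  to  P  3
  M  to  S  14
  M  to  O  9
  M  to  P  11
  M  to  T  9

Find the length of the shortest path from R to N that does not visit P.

23

Paths from R to N avoiding P:
R -> M -> S -> O -> N: 12 + 14 + 12 + 2 = 40
R -> M -> O -> N: 12 + 9 + 2 = 23
Best route has total 23.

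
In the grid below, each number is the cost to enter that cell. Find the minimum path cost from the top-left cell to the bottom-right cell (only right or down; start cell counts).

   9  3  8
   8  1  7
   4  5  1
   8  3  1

Cheapest: r0c0 -> r0c1 -> r1c1 -> r2c1 -> r2c2 -> r3c2
  9 + 3 + 1 + 5 + 1 + 1 = 20
For comparison, the top-then-right route costs 29.

20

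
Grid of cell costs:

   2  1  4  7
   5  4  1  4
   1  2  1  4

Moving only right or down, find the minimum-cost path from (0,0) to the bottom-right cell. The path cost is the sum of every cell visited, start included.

Path r0c0 → r0c1 → r0c2 → r1c2 → r2c2 → r2c3: 2 + 1 + 4 + 1 + 1 + 4 = 13.
For comparison, the top-then-right route costs 22.

13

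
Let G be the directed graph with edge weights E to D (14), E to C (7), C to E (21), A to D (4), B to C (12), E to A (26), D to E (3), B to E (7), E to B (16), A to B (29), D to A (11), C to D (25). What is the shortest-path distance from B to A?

Comparing a few candidate routes:
B -> C -> D -> A: 12 + 25 + 11 = 48
B -> E -> A: 7 + 26 = 33
B -> E -> C -> D -> A: 7 + 7 + 25 + 11 = 50
B -> E -> D -> A: 7 + 14 + 11 = 32
The minimum is 32.

32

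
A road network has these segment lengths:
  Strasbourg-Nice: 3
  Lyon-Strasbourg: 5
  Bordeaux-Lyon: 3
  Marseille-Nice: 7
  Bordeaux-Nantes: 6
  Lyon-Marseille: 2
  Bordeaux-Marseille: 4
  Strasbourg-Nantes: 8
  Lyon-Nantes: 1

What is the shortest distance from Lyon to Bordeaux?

A few of the Lyon→Bordeaux routes:
Lyon→Strasbourg→Nantes→Bordeaux: 5 + 8 + 6 = 19
Lyon→Strasbourg→Nice→Marseille→Bordeaux: 5 + 3 + 7 + 4 = 19
Lyon→Marseille→Bordeaux: 2 + 4 = 6
Lyon→Bordeaux: 3
Lyon→Nantes→Bordeaux: 1 + 6 = 7
Shortest: 3.

3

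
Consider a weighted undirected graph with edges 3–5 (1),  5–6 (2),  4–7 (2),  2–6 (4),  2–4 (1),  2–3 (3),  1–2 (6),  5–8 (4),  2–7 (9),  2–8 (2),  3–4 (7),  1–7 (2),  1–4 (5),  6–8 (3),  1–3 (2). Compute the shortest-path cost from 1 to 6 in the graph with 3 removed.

A few of the 1→6 routes:
1 - 4 - 2 - 6: 5 + 1 + 4 = 10
1 - 7 - 4 - 2 - 6: 2 + 2 + 1 + 4 = 9
1 - 7 - 4 - 2 - 8 - 6: 2 + 2 + 1 + 2 + 3 = 10
Shortest: 9.

9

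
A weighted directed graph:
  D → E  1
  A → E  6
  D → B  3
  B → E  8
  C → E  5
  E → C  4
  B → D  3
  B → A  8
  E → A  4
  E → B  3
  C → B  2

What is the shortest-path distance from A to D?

12

Routes from A to D:
A -> E -> C -> B -> D: 6 + 4 + 2 + 3 = 15
A -> E -> B -> D: 6 + 3 + 3 = 12
The minimum is 12.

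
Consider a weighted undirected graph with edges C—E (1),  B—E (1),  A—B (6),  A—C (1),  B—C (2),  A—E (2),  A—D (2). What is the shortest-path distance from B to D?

A few of the B→D routes:
B → C → A → D: 2 + 1 + 2 = 5
B → C → E → A → D: 2 + 1 + 2 + 2 = 7
B → E → A → D: 1 + 2 + 2 = 5
B → E → C → A → D: 1 + 1 + 1 + 2 = 5
Best route has total 5.

5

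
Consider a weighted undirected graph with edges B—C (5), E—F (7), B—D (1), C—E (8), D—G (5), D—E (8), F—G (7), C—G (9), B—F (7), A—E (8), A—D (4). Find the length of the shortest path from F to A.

12

Comparing a few candidate routes:
F→B→D→E→A: 7 + 1 + 8 + 8 = 24
F→B→D→A: 7 + 1 + 4 = 12
F→E→D→A: 7 + 8 + 4 = 19
F→G→D→A: 7 + 5 + 4 = 16
F→E→A: 7 + 8 = 15
Best route has total 12.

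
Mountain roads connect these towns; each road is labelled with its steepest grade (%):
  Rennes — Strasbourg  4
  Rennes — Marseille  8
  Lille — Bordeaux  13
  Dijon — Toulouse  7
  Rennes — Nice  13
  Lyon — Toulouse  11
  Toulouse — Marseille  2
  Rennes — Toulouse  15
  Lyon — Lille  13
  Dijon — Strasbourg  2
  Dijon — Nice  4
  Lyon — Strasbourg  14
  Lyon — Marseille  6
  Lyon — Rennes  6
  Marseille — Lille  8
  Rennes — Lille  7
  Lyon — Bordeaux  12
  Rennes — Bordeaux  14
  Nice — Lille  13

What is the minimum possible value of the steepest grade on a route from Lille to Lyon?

Checking several routes:
Lille → Rennes → Lyon: max(7, 6) = 7
Lille → Marseille → Lyon: max(8, 6) = 8
Lille → Rennes → Strasbourg → Dijon → Toulouse → Marseille → Lyon: max(7, 4, 2, 7, 2, 6) = 7
Lille → Marseille → Toulouse → Dijon → Strasbourg → Rennes → Lyon: max(8, 2, 7, 2, 4, 6) = 8
The minimum achievable maximum is 7%.

7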